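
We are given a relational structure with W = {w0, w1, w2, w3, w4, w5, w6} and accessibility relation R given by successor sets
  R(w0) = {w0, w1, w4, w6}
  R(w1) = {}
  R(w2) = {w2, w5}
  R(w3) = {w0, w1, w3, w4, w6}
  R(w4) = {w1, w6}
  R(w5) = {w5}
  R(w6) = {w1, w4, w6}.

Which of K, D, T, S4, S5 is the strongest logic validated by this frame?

K

Serial (axiom D): no — w1 has no R-successor.
Reflexive (axiom T): no — w1 is not related to itself.
Transitive (axiom 4): no — w4 R w6 and w6 R w4, but not w4 R w4.
Euclidean (axiom 5): no — w0 R w1 and w0 R w4, but not w1 R w4.
So F validates K; D would additionally require R to be serial. The strongest is K.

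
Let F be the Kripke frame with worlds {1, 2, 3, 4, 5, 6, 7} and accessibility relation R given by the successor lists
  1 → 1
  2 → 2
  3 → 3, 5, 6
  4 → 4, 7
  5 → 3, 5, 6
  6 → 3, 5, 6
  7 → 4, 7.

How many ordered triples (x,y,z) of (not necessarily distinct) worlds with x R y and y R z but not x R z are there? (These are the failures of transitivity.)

R is transitive; there are no such tuples.

0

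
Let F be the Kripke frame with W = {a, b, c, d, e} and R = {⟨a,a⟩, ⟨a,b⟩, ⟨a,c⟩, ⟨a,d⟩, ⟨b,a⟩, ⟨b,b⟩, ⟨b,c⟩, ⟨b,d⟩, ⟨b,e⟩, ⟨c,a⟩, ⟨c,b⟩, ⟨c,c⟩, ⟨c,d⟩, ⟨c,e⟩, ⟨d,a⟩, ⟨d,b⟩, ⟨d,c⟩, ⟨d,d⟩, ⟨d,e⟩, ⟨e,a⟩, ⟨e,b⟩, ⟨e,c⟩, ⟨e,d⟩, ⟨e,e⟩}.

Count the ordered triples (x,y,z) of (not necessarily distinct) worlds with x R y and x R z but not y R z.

4

Enumerating: (b,a,e), (c,a,e), (d,a,e), (e,a,e).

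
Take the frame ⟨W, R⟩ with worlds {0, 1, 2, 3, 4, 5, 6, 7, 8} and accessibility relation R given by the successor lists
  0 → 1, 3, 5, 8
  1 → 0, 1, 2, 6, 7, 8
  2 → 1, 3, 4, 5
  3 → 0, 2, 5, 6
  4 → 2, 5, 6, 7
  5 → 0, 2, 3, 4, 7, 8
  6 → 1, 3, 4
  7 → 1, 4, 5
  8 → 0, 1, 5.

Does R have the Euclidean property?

Euclidean: no — 0 R 1 and 0 R 3, but not 1 R 3.

No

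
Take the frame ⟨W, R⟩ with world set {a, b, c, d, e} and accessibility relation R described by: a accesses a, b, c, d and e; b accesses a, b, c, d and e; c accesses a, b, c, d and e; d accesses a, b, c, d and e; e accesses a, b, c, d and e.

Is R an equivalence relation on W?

Yes

Reflexive: yes — every world is R-related to itself.
Symmetric: yes — every pair in R has its reverse in R.
Transitive: yes — every two-step R-path is closed by a direct edge.
So R is an equivalence relation.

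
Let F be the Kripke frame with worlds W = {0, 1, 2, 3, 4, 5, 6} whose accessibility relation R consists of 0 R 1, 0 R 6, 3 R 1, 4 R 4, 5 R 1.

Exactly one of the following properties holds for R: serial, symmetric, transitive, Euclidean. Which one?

transitive

Serial: no — 1 has no R-successor.
Symmetric: no — 0 R 1 but not 1 R 0.
Transitive: yes — every two-step R-path is closed by a direct edge.
Euclidean: no — 0 R 1 and 0 R 6, but not 1 R 6.
Only transitive holds.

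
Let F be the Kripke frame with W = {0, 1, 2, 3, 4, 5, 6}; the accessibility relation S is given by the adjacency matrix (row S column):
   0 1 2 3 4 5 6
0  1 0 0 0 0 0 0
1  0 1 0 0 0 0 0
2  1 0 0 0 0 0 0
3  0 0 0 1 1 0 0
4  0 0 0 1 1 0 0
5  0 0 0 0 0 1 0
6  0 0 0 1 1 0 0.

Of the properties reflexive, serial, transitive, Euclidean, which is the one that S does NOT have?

Reflexive: no — 2 is not related to itself.
Serial: yes — every world has a successor (e.g. 0 S 0).
Transitive: yes — every two-step S-path is closed by a direct edge.
Euclidean: yes — any two successors of a common world are S-related.
Only reflexive fails.

reflexive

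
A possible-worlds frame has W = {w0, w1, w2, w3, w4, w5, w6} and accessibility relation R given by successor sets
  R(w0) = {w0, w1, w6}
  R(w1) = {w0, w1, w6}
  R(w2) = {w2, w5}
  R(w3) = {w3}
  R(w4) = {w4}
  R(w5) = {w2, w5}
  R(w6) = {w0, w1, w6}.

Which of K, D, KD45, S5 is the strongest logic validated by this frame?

S5

Serial (axiom D): yes — every world has a successor (e.g. w0 R w0).
Euclidean (axiom 5): yes — any two successors of a common world are R-related.
Transitive (axiom 4): yes — every two-step R-path is closed by a direct edge.
Reflexive (axiom T): yes — every world is R-related to itself.
So F validates K, D, KD45, S5. The strongest is S5.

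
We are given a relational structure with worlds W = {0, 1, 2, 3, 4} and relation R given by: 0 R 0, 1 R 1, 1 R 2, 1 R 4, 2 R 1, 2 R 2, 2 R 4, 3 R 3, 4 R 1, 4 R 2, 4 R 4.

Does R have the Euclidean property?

Yes

Euclidean: yes — any two successors of a common world are R-related.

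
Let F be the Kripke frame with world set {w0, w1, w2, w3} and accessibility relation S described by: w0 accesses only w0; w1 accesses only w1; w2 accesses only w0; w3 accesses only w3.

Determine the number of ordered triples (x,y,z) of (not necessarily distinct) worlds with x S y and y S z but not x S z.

0

S is transitive; there are no such tuples.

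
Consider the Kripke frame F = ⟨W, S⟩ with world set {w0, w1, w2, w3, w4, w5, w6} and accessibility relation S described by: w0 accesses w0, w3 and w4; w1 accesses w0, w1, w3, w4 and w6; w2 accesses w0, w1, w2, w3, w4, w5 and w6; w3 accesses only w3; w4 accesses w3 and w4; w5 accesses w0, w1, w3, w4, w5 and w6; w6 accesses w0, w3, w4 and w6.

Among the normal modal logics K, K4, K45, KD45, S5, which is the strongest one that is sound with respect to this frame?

K4

Transitive (axiom 4): yes — every two-step S-path is closed by a direct edge.
Euclidean (axiom 5): no — w0 S w3 and w0 S w4, but not w3 S w4.
Serial (axiom D): yes — every world has a successor (e.g. w0 S w0).
Reflexive (axiom T): yes — every world is S-related to itself.
So F validates K, K4; K45 would additionally require S to be Euclidean. The strongest is K4.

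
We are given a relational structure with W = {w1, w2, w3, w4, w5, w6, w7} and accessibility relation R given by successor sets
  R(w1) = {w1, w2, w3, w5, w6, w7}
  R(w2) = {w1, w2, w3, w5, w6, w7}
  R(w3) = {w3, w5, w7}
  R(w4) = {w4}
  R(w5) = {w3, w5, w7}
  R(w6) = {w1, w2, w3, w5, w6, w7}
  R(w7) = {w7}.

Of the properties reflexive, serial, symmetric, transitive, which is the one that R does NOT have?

symmetric

Reflexive: yes — every world is R-related to itself.
Serial: yes — every world has a successor (e.g. w1 R w1).
Symmetric: no — w1 R w3 but not w3 R w1.
Transitive: yes — every two-step R-path is closed by a direct edge.
Only symmetric fails.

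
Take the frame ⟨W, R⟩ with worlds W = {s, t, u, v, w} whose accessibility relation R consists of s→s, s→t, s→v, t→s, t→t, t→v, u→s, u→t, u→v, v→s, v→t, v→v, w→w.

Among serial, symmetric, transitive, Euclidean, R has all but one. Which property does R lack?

Serial: yes — every world has a successor (e.g. s R s).
Symmetric: no — u R s but not s R u.
Transitive: yes — every two-step R-path is closed by a direct edge.
Euclidean: yes — any two successors of a common world are R-related.
Only symmetric fails.

symmetric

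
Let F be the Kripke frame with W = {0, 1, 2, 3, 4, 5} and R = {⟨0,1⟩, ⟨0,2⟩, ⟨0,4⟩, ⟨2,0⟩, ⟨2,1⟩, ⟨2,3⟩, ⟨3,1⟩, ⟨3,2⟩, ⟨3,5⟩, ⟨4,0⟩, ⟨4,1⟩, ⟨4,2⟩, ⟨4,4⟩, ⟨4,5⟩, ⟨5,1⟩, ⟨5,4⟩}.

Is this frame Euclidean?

No

Euclidean: no — 0 R 1 and 0 R 2, but not 1 R 2.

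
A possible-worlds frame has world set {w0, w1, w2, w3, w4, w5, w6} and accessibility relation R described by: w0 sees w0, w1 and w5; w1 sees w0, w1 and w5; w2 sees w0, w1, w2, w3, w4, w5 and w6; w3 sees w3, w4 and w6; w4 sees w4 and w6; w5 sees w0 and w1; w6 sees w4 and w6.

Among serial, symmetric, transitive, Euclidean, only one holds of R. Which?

Serial: yes — every world has a successor (e.g. w0 R w0).
Symmetric: no — w2 R w0 but not w0 R w2.
Transitive: no — w5 R w0 and w0 R w5, but not w5 R w5.
Euclidean: no — w2 R w0 and w2 R w3, but not w0 R w3.
Only serial holds.

serial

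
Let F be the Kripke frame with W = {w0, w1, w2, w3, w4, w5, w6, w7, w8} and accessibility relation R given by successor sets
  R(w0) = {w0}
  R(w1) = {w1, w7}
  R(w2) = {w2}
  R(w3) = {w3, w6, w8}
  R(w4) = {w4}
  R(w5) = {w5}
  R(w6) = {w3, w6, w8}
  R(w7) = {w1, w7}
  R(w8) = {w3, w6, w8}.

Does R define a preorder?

Reflexive: yes — every world is R-related to itself.
Transitive: yes — every two-step R-path is closed by a direct edge.
So R is a preorder.

Yes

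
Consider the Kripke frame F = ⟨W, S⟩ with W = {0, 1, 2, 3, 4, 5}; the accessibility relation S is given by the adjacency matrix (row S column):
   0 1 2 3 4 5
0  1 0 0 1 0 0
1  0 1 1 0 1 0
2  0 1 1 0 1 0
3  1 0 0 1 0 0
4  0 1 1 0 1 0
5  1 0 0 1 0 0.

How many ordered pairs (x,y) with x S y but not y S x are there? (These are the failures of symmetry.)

Enumerating: (5,0), (5,3).

2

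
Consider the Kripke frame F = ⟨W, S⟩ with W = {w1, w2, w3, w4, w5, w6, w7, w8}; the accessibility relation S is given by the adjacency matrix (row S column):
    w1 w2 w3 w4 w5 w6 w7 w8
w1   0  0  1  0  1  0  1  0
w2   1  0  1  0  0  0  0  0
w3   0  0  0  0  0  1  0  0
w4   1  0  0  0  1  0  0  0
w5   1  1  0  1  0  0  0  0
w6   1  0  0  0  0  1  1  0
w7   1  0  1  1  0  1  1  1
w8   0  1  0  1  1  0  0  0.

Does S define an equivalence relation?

No

Reflexive: no — w1 is not related to itself.
Symmetric: no — w1 S w3 but not w3 S w1.
Transitive: no — w1 S w3 and w3 S w6, but not w1 S w6.
So S is not an equivalence relation.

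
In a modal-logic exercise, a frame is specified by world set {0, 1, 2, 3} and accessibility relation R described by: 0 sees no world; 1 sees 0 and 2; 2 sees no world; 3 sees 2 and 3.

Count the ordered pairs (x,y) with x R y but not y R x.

Enumerating: (1,0), (1,2), (3,2).

3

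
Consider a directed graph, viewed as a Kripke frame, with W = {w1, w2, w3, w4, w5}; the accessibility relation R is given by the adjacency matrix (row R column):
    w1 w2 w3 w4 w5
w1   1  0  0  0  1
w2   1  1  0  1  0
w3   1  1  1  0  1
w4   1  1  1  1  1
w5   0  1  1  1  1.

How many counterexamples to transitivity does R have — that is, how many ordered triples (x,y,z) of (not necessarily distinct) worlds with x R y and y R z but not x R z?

Enumerating: (w1,w5,w2), (w1,w5,w3), (w1,w5,w4), (w2,w1,w5), (w2,w4,w3), (w2,w4,w5), (w3,w2,w4), (w3,w5,w4), (w5,w2,w1), (w5,w3,w1), (w5,w4,w1).

11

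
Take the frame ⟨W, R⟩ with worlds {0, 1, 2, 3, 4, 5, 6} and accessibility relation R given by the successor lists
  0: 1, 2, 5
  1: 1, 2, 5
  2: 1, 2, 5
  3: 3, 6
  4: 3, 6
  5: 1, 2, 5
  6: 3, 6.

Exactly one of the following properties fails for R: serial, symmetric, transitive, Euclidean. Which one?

Serial: yes — every world has a successor (e.g. 0 R 1).
Symmetric: no — 0 R 1 but not 1 R 0.
Transitive: yes — every two-step R-path is closed by a direct edge.
Euclidean: yes — any two successors of a common world are R-related.
Only symmetric fails.

symmetric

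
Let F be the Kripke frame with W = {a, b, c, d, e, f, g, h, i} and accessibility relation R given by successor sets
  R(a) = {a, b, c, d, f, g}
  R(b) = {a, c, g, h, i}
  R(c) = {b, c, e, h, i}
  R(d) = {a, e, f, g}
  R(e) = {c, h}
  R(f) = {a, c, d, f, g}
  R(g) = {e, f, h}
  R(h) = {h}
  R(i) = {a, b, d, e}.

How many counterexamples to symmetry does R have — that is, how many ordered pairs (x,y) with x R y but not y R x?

15

Enumerating: (a,c), (a,g), (b,g), (b,h), (c,h), (c,i), (d,e), (d,g), (e,h), (f,c), (g,e), (g,h), (i,a), (i,d), (i,e).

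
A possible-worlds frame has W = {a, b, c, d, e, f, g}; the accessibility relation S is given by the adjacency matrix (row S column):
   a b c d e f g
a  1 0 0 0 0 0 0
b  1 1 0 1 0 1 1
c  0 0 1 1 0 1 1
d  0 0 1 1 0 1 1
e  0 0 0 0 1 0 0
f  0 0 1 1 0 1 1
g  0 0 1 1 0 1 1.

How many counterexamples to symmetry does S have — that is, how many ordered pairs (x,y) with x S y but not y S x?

4

Enumerating: (b,a), (b,d), (b,f), (b,g).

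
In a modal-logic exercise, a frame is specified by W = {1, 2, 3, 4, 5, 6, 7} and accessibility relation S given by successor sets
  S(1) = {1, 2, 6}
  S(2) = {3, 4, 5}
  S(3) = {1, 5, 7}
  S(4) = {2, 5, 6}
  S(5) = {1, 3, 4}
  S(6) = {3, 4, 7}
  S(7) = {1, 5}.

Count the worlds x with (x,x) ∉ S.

Enumerating: 2, 3, 4, 5, 6, 7.

6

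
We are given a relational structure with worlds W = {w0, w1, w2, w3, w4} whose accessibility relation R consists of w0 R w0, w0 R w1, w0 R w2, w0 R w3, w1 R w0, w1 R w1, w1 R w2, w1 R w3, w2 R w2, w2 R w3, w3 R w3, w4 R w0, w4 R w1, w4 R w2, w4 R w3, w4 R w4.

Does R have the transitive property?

Transitive: yes — every two-step R-path is closed by a direct edge.

Yes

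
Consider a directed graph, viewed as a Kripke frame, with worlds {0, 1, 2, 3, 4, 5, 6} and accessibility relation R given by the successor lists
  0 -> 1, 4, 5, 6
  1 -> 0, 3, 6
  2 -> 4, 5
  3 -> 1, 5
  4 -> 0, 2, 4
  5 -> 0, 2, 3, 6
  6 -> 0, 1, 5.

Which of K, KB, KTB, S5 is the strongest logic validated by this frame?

KB

Symmetric (axiom B): yes — every pair in R has its reverse in R.
Reflexive (axiom T): no — 0 is not related to itself.
Euclidean (axiom 5): no — 0 R 1 and 0 R 4, but not 1 R 4.
So F validates K, KB; KTB would additionally require R to be reflexive. The strongest is KB.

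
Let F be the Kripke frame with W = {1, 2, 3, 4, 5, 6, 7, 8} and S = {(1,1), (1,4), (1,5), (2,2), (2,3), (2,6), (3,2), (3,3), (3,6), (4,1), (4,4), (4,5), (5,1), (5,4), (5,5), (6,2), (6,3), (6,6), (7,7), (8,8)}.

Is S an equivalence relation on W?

Yes

Reflexive: yes — every world is S-related to itself.
Symmetric: yes — every pair in S has its reverse in S.
Transitive: yes — every two-step S-path is closed by a direct edge.
So S is an equivalence relation.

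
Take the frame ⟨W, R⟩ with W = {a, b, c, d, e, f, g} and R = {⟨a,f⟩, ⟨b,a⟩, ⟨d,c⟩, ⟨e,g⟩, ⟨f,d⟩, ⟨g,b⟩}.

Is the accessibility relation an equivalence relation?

Reflexive: no — a is not related to itself.
Symmetric: no — a R f but not f R a.
Transitive: no — a R f and f R d, but not a R d.
So R is not an equivalence relation.

No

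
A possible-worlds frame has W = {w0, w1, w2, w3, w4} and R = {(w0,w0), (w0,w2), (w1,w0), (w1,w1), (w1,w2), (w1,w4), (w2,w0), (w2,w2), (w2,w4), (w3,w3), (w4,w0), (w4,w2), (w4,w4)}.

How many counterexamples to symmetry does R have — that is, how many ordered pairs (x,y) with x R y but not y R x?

4

Enumerating: (w1,w0), (w1,w2), (w1,w4), (w4,w0).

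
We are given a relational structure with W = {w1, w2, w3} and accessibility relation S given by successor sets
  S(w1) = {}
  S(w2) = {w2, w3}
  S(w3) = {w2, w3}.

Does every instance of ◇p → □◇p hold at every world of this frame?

Yes

The schema 5 characterises exactly the Euclidean frames.
Euclidean: yes — any two successors of a common world are S-related.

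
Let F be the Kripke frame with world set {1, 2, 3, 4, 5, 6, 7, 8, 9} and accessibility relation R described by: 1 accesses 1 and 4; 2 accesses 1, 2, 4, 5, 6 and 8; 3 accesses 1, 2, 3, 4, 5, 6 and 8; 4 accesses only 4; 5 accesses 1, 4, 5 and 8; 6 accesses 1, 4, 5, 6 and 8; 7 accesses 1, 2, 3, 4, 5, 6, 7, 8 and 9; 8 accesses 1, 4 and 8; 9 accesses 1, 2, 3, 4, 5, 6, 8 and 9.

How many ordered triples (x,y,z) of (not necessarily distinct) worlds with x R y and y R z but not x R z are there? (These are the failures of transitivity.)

0

R is transitive; there are no such tuples.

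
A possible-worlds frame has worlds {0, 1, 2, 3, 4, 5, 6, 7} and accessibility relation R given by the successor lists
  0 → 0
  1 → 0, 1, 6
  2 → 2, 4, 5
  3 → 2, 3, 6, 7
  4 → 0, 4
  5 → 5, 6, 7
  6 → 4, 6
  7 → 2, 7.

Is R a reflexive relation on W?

Yes

Reflexive: yes — every world is R-related to itself.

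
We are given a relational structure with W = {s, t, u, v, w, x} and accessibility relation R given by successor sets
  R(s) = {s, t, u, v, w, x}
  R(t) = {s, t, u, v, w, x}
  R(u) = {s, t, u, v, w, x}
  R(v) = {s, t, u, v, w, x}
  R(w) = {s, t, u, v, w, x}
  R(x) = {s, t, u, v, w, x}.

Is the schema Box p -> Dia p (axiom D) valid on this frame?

By correspondence theory, D is valid on a frame iff R is serial.
Serial: yes — every world has a successor (e.g. s R s).

Yes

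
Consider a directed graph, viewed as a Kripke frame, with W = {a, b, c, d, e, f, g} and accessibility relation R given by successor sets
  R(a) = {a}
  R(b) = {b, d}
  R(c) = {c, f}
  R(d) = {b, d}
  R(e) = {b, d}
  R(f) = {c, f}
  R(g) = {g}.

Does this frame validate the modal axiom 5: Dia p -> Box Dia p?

Yes

Axiom 5 corresponds to the accessibility relation being Euclidean.
Euclidean: yes — any two successors of a common world are R-related.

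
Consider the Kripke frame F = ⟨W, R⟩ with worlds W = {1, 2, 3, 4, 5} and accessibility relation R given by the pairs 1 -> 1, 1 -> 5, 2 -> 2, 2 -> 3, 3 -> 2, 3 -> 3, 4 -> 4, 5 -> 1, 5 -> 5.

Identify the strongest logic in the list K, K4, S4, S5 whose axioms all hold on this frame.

Transitive (axiom 4): yes — every two-step R-path is closed by a direct edge.
Reflexive (axiom T): yes — every world is R-related to itself.
Euclidean (axiom 5): yes — any two successors of a common world are R-related.
So F validates K, K4, S4, S5. The strongest is S5.

S5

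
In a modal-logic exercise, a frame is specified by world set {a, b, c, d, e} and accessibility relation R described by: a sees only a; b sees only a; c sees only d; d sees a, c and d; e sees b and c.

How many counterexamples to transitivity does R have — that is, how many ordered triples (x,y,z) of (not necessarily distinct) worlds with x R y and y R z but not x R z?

4

Enumerating: (c,d,a), (c,d,c), (e,b,a), (e,c,d).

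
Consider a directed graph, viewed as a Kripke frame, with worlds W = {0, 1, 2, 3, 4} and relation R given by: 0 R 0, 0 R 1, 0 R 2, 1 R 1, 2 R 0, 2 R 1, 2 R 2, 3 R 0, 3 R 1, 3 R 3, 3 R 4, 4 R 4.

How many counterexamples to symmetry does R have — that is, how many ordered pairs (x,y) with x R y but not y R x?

Enumerating: (0,1), (2,1), (3,0), (3,1), (3,4).

5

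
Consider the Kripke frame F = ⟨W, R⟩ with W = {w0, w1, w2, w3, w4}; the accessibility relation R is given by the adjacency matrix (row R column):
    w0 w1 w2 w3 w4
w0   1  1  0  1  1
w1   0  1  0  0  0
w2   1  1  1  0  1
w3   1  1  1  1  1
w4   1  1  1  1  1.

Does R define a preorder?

Reflexive: yes — every world is R-related to itself.
Transitive: no — w0 R w3 and w3 R w2, but not w0 R w2.
So R is not a preorder.

No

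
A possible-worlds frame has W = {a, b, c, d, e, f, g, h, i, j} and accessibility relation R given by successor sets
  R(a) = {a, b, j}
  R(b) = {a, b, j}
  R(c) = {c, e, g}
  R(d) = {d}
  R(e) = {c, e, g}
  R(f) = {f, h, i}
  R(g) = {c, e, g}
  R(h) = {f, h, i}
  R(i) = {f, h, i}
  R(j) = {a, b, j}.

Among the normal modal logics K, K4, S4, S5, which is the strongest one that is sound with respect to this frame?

Transitive (axiom 4): yes — every two-step R-path is closed by a direct edge.
Reflexive (axiom T): yes — every world is R-related to itself.
Euclidean (axiom 5): yes — any two successors of a common world are R-related.
So F validates K, K4, S4, S5. The strongest is S5.

S5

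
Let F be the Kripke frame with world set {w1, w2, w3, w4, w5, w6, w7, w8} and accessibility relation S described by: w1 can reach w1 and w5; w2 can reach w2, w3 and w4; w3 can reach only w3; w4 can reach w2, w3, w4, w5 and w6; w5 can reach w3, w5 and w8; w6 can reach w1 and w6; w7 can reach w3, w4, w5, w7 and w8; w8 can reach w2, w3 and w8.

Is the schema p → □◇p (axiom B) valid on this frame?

By correspondence theory, B is valid on a frame iff S is symmetric.
Symmetric: no — w1 S w5 but not w5 S w1.

No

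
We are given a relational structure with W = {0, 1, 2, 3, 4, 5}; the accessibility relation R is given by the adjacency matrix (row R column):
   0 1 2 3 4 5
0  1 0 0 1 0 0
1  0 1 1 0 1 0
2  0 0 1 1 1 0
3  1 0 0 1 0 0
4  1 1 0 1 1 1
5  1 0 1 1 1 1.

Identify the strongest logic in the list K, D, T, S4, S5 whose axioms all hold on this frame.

Serial (axiom D): yes — every world has a successor (e.g. 0 R 0).
Reflexive (axiom T): yes — every world is R-related to itself.
Transitive (axiom 4): no — 1 R 2 and 2 R 3, but not 1 R 3.
Euclidean (axiom 5): no — 1 R 4 and 1 R 2, but not 4 R 2.
So F validates K, D, T; S4 would additionally require R to be transitive. The strongest is T.

T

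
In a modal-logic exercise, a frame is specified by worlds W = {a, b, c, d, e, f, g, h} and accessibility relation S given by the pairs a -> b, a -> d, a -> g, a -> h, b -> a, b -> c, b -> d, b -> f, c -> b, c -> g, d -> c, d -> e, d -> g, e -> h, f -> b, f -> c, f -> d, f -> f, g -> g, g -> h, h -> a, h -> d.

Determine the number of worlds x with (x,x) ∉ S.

Enumerating: a, b, c, d, e, h.

6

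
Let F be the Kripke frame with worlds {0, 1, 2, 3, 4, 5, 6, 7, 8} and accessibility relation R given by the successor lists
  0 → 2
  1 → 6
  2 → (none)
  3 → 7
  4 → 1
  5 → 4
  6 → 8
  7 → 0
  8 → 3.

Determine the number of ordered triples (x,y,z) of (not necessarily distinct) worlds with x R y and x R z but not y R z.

Enumerating: (0,2,2), (1,6,6), (3,7,7), (4,1,1), (5,4,4), (6,8,8), (7,0,0), (8,3,3).

8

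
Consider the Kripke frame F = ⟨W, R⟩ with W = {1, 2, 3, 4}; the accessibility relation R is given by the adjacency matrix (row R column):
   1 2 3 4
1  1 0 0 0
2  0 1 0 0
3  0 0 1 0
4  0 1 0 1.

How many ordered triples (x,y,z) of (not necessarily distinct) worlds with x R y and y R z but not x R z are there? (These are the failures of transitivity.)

0

R is transitive; there are no such tuples.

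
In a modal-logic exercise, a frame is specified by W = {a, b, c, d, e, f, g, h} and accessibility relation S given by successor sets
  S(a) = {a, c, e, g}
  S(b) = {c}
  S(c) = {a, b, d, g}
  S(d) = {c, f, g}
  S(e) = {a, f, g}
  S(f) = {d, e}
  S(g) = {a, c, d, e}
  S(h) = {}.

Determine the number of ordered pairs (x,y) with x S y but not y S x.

0

S is symmetric; there are no such tuples.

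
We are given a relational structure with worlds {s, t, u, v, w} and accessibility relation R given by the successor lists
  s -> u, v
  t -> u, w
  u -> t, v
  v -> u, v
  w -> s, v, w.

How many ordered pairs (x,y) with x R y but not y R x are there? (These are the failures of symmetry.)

Enumerating: (s,u), (s,v), (t,w), (w,s), (w,v).

5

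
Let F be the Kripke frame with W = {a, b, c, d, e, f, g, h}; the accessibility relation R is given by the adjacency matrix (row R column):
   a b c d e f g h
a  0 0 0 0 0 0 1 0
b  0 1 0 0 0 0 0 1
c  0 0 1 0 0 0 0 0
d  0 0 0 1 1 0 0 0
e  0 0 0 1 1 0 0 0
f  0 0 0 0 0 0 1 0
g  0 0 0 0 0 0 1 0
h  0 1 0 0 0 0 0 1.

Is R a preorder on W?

No

Reflexive: no — a is not related to itself.
Transitive: yes — every two-step R-path is closed by a direct edge.
So R is not a preorder.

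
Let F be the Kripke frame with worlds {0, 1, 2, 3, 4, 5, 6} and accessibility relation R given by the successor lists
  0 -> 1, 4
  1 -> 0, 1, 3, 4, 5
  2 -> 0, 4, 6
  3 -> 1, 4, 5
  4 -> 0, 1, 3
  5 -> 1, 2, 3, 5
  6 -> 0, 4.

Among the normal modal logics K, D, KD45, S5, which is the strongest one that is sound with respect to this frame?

D

Serial (axiom D): yes — every world has a successor (e.g. 0 R 1).
Euclidean (axiom 5): no — 1 R 0 and 1 R 3, but not 0 R 3.
Transitive (axiom 4): no — 0 R 1 and 1 R 3, but not 0 R 3.
Reflexive (axiom T): no — 0 is not related to itself.
So F validates K, D; KD45 would additionally require R to be Euclidean and transitive. The strongest is D.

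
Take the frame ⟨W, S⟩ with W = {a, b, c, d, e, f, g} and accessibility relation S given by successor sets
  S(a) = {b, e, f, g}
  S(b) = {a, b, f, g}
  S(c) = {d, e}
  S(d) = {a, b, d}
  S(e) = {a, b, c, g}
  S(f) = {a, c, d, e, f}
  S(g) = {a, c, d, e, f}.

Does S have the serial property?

Yes

Serial: yes — every world has a successor (e.g. a S b).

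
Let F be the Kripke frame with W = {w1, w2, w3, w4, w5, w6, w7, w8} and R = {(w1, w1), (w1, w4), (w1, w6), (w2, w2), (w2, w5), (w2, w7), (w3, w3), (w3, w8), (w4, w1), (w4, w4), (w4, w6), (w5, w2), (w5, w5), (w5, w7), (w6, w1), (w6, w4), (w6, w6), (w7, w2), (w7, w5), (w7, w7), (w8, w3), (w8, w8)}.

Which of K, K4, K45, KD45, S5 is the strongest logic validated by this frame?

Transitive (axiom 4): yes — every two-step R-path is closed by a direct edge.
Euclidean (axiom 5): yes — any two successors of a common world are R-related.
Serial (axiom D): yes — every world has a successor (e.g. w1 R w1).
Reflexive (axiom T): yes — every world is R-related to itself.
So F validates K, K4, K45, KD45, S5. The strongest is S5.

S5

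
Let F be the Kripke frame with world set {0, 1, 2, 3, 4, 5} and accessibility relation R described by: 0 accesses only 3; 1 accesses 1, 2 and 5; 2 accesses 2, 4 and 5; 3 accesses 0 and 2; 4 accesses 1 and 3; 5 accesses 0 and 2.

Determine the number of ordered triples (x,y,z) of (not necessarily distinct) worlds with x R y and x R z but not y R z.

Enumerating: (0,3,3), (1,2,1), (1,5,1), (1,5,5), (2,4,2), (2,4,4), (2,4,5), (2,5,4), (2,5,5), (3,0,0), (3,0,2), (3,2,0), (4,1,3), (4,3,1), (4,3,3), (5,0,0), (5,0,2), (5,2,0).

18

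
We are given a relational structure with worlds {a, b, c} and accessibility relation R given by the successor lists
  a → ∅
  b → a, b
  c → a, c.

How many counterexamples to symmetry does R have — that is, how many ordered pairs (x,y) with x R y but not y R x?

Enumerating: (b,a), (c,a).

2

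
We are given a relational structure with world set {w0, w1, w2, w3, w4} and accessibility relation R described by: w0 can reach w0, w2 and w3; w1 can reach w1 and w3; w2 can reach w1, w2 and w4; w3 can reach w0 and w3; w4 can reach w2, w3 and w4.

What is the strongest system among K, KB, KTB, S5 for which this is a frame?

Symmetric (axiom B): no — w0 R w2 but not w2 R w0.
Reflexive (axiom T): yes — every world is R-related to itself.
Euclidean (axiom 5): no — w0 R w2 and w0 R w3, but not w2 R w3.
So F validates K; KB would additionally require R to be symmetric. The strongest is K.

K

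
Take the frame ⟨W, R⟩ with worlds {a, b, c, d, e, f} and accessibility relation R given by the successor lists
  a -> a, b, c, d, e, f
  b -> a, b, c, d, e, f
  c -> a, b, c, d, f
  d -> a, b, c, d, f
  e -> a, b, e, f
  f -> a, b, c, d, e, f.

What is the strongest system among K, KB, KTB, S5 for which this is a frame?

Symmetric (axiom B): yes — every pair in R has its reverse in R.
Reflexive (axiom T): yes — every world is R-related to itself.
Euclidean (axiom 5): no — a R c and a R e, but not c R e.
So F validates K, KB, KTB; S5 would additionally require R to be Euclidean. The strongest is KTB.

KTB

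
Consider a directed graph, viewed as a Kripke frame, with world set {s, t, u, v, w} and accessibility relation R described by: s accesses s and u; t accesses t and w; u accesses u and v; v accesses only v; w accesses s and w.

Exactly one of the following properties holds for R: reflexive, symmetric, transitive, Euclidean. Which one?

Reflexive: yes — every world is R-related to itself.
Symmetric: no — s R u but not u R s.
Transitive: no — s R u and u R v, but not s R v.
Euclidean: no — s R u and s R s, but not u R s.
Only reflexive holds.

reflexive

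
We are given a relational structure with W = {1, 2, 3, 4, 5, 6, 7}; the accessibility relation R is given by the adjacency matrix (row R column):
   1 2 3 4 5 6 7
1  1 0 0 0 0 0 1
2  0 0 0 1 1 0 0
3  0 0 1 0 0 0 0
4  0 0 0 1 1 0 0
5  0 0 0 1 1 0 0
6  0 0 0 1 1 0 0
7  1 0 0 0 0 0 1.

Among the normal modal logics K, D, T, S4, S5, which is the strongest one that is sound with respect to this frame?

Serial (axiom D): yes — every world has a successor (e.g. 1 R 1).
Reflexive (axiom T): no — 2 is not related to itself.
Transitive (axiom 4): yes — every two-step R-path is closed by a direct edge.
Euclidean (axiom 5): yes — any two successors of a common world are R-related.
So F validates K, D; T would additionally require R to be reflexive. The strongest is D.

D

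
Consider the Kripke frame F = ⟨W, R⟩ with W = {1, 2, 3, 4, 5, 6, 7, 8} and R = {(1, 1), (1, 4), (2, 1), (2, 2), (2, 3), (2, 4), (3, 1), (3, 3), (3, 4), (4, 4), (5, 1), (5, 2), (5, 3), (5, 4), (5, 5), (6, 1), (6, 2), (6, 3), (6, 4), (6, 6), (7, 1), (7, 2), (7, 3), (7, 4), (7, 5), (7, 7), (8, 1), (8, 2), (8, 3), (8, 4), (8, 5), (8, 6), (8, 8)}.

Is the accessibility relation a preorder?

Reflexive: yes — every world is R-related to itself.
Transitive: yes — every two-step R-path is closed by a direct edge.
So R is a preorder.

Yes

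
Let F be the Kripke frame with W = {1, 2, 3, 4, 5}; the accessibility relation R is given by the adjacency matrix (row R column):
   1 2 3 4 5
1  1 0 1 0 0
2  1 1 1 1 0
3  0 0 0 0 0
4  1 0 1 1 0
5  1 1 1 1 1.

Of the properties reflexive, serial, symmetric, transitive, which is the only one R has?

transitive

Reflexive: no — 3 is not related to itself.
Serial: no — 3 has no R-successor.
Symmetric: no — 1 R 3 but not 3 R 1.
Transitive: yes — every two-step R-path is closed by a direct edge.
Only transitive holds.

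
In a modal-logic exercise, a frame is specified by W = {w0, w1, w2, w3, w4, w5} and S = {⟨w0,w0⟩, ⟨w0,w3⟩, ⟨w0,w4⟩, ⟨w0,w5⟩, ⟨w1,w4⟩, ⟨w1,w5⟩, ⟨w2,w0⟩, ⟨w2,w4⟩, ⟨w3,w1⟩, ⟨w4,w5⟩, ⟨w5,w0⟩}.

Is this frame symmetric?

Symmetric: no — w0 S w3 but not w3 S w0.

No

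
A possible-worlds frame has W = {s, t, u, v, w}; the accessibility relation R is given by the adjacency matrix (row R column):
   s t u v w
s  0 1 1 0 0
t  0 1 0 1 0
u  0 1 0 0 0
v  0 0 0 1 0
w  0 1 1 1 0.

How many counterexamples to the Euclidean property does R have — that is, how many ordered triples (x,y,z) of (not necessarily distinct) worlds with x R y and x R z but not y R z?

8

Enumerating: (s,t,u), (s,u,u), (t,v,t), (w,t,u), (w,u,u), (w,u,v), (w,v,t), (w,v,u).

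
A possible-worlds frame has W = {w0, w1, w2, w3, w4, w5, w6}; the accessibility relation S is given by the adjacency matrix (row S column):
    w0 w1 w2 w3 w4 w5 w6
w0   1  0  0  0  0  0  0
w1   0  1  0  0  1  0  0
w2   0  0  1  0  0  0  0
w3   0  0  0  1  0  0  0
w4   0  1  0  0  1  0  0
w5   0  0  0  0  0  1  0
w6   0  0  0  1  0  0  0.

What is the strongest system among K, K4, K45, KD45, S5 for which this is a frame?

Transitive (axiom 4): yes — every two-step S-path is closed by a direct edge.
Euclidean (axiom 5): yes — any two successors of a common world are S-related.
Serial (axiom D): yes — every world has a successor (e.g. w0 S w0).
Reflexive (axiom T): no — w6 is not related to itself.
So F validates K, K4, K45, KD45; S5 would additionally require S to be reflexive. The strongest is KD45.

KD45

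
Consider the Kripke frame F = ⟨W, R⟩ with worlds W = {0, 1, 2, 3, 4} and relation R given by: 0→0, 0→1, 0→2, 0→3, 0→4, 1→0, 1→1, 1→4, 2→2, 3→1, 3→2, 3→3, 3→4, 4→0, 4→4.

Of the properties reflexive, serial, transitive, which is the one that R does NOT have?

Reflexive: yes — every world is R-related to itself.
Serial: yes — every world has a successor (e.g. 0 R 0).
Transitive: no — 1 R 0 and 0 R 2, but not 1 R 2.
Only transitive fails.

transitive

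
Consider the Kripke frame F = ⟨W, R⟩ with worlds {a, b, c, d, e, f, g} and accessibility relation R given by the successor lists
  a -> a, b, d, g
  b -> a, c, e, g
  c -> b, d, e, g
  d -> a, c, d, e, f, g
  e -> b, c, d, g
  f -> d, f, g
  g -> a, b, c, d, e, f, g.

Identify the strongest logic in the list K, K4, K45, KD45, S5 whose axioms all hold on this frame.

K

Transitive (axiom 4): no — a R b and b R c, but not a R c.
Euclidean (axiom 5): no — a R b and a R d, but not b R d.
Serial (axiom D): yes — every world has a successor (e.g. a R a).
Reflexive (axiom T): no — b is not related to itself.
So F validates K; K4 would additionally require R to be transitive. The strongest is K.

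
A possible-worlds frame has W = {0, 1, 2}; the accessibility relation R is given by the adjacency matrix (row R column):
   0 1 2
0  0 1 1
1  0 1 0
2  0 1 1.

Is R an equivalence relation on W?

No

Reflexive: no — 0 is not related to itself.
Symmetric: no — 0 R 1 but not 1 R 0.
Transitive: yes — every two-step R-path is closed by a direct edge.
So R is not an equivalence relation.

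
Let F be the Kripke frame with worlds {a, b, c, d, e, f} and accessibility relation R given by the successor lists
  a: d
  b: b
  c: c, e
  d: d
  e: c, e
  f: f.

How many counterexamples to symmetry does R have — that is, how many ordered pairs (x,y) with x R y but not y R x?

Enumerating: (a,d).

1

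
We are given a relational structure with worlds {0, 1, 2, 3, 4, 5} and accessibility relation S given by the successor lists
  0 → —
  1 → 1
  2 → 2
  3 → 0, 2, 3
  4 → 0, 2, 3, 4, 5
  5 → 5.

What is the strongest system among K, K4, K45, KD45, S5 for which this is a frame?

K4

Transitive (axiom 4): yes — every two-step S-path is closed by a direct edge.
Euclidean (axiom 5): no — 3 S 0 and 3 S 2, but not 0 S 2.
Serial (axiom D): no — 0 has no S-successor.
Reflexive (axiom T): no — 0 is not related to itself.
So F validates K, K4; K45 would additionally require S to be Euclidean. The strongest is K4.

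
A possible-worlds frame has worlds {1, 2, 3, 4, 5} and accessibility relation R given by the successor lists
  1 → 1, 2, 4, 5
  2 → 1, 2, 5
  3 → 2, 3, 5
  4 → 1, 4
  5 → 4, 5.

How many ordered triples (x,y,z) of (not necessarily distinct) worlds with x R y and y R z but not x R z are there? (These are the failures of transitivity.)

7

Enumerating: (2,1,4), (2,5,4), (3,2,1), (3,5,4), (4,1,2), (4,1,5), (5,4,1).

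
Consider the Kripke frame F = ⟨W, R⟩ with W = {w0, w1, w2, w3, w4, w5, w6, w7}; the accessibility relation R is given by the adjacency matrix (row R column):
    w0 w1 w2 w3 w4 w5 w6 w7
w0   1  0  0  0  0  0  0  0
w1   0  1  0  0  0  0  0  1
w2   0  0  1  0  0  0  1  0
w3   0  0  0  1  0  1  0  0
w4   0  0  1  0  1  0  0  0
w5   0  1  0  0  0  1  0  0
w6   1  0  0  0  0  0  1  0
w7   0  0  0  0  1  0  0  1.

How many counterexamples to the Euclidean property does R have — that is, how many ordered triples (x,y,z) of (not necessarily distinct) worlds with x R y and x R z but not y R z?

7

Enumerating: (w1,w7,w1), (w2,w6,w2), (w3,w5,w3), (w4,w2,w4), (w5,w1,w5), (w6,w0,w6), (w7,w4,w7).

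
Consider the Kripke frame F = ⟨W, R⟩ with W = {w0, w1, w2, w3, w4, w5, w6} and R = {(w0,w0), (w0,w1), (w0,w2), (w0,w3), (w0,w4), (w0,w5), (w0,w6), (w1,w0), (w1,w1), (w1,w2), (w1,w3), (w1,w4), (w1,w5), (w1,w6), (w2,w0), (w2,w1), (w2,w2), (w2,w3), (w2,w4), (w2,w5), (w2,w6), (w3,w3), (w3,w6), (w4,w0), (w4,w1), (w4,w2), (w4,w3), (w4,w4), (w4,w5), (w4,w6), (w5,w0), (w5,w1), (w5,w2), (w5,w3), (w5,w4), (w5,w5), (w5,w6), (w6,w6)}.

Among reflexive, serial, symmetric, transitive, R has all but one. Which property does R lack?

Reflexive: yes — every world is R-related to itself.
Serial: yes — every world has a successor (e.g. w0 R w0).
Symmetric: no — w0 R w3 but not w3 R w0.
Transitive: yes — every two-step R-path is closed by a direct edge.
Only symmetric fails.

symmetric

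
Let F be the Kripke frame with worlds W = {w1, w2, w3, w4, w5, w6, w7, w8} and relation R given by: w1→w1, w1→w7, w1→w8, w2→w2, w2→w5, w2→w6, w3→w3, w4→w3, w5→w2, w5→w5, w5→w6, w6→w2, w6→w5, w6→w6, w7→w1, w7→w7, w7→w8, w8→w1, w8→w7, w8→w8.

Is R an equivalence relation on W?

Reflexive: no — w4 is not related to itself.
Symmetric: no — w4 R w3 but not w3 R w4.
Transitive: yes — every two-step R-path is closed by a direct edge.
So R is not an equivalence relation.

No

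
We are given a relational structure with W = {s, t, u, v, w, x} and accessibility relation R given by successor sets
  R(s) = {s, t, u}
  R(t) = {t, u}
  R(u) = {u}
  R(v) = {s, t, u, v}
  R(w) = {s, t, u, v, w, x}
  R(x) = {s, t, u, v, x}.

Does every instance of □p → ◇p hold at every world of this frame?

Axiom D corresponds to the accessibility relation being serial.
Serial: yes — every world has a successor (e.g. s R s).

Yes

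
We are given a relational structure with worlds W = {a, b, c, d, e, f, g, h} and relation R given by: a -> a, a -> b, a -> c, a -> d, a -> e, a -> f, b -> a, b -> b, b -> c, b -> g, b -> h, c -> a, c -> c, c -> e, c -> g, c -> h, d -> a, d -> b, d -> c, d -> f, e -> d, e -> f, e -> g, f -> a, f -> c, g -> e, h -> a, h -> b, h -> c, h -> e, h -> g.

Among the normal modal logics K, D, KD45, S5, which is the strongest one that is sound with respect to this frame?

Serial (axiom D): yes — every world has a successor (e.g. a R a).
Euclidean (axiom 5): no — a R b and a R d, but not b R d.
Transitive (axiom 4): no — a R b and b R g, but not a R g.
Reflexive (axiom T): no — d is not related to itself.
So F validates K, D; KD45 would additionally require R to be Euclidean and transitive. The strongest is D.

D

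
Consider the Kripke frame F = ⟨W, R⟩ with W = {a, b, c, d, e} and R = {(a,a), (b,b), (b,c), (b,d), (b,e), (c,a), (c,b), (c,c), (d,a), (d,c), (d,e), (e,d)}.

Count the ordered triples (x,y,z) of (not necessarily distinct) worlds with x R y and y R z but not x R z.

Enumerating: (b,c,a), (b,d,a), (c,b,d), (c,b,e), (d,c,b), (d,e,d), (e,d,a), (e,d,c), (e,d,e).

9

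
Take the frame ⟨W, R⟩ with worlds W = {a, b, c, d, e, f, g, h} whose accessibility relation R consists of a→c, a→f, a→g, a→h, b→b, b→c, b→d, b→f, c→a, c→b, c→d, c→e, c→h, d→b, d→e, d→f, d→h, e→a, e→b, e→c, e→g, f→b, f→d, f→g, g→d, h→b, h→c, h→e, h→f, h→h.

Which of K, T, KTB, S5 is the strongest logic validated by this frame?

Reflexive (axiom T): no — a is not related to itself.
Symmetric (axiom B): no — a R f but not f R a.
Euclidean (axiom 5): no — a R c and a R f, but not c R f.
So F validates K; T would additionally require R to be reflexive. The strongest is K.

K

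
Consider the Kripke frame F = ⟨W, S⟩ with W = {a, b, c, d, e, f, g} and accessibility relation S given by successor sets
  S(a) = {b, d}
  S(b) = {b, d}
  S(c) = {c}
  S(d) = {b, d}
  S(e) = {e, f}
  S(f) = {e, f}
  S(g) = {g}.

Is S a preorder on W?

Reflexive: no — a is not related to itself.
Transitive: yes — every two-step S-path is closed by a direct edge.
So S is not a preorder.

No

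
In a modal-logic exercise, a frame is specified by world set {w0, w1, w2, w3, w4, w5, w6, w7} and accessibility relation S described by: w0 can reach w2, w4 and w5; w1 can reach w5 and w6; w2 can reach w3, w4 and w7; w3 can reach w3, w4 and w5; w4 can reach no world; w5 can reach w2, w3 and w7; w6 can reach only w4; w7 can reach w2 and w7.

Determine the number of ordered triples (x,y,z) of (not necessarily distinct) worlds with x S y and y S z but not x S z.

17

Enumerating: (w0,w2,w3), (w0,w2,w7), (w0,w5,w3), (w0,w5,w7), (w1,w5,w2), (w1,w5,w3), (w1,w5,w7), (w1,w6,w4), (w2,w3,w5), (w2,w7,w2), (w3,w5,w2), (w3,w5,w7), (w5,w2,w4), (w5,w3,w4), (w5,w3,w5), (w7,w2,w3), (w7,w2,w4).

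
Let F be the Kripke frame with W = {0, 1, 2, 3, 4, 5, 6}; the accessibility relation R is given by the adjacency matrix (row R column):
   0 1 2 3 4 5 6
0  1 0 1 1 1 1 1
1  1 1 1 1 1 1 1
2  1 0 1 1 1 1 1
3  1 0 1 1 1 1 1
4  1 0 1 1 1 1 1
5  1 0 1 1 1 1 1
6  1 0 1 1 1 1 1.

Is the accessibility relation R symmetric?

No

Symmetric: no — 1 R 0 but not 0 R 1.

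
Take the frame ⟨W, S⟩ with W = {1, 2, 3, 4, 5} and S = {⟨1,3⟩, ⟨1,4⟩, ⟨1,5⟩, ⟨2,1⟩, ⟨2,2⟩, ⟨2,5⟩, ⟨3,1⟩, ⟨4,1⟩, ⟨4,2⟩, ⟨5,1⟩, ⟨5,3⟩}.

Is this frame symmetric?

Symmetric: no — 2 S 1 but not 1 S 2.

No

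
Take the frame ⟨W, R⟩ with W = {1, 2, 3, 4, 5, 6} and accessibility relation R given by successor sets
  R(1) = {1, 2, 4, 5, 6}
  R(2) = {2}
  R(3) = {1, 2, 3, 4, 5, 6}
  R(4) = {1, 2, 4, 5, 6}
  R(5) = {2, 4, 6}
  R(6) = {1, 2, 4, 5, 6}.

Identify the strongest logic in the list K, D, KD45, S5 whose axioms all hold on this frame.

D

Serial (axiom D): yes — every world has a successor (e.g. 1 R 1).
Euclidean (axiom 5): no — 1 R 2 and 1 R 4, but not 2 R 4.
Transitive (axiom 4): no — 5 R 4 and 4 R 1, but not 5 R 1.
Reflexive (axiom T): no — 5 is not related to itself.
So F validates K, D; KD45 would additionally require R to be Euclidean and transitive. The strongest is D.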